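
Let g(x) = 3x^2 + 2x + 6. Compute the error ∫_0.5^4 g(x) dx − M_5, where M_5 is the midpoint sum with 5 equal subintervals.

Exact integral: ∫_0.5^4 g(x) dx = 100.625.
M_5 = 100.19625.
Error = 100.625 − 100.19625 = 0.42875.

0.42875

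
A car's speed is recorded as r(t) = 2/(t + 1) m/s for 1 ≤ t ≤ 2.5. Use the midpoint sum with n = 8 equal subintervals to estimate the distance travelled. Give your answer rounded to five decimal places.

Δt = (2.5 − 1)/8 = 0.1875.
Midpoints: 1.09375, 1.28125, 1.46875, 1.65625, 1.84375, 2.03125, 2.21875, 2.40625.
r(1.09375) = 64/67, r(1.28125) = 64/73, r(1.46875) = 64/79, r(1.65625) = 64/85, r(1.84375) = 64/91, r(2.03125) = 64/97, r(2.21875) = 64/103, r(2.40625) = 64/109.
Sum = Δt · [r(1.09375) + r(1.28125) + r(1.46875) + ...].
Sum ≈ 1.11874.

1.11874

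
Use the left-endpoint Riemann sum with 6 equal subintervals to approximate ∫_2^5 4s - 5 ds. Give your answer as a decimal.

Δs = (5 − 2)/6 = 0.5.
Left endpoints: 2, 2.5, 3, 3.5, 4, 4.5.
f(2) = 3, f(2.5) = 5, f(3) = 7, f(3.5) = 9, f(4) = 11, f(4.5) = 13.
Sum = Δs · [f(2) + f(2.5) + f(3) + ...].
Sum = 24.

24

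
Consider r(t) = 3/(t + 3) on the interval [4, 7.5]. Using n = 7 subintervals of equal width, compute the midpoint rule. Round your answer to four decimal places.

Δt = (7.5 − 4)/7 = 0.5.
Midpoints: 4.25, 4.75, 5.25, 5.75, 6.25, 6.75, 7.25.
r(4.25) = 12/29, r(4.75) = 12/31, r(5.25) = 4/11, r(5.75) = 12/35, r(6.25) = 12/37, r(6.75) = 4/13, r(7.25) = 12/41.
Sum = Δt · [r(4.25) + r(4.75) + r(5.25) + ...].
Sum ≈ 1.2160.

1.2160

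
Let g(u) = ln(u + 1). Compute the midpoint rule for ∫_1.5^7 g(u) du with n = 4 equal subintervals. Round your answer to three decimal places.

8.866

Δu = (7 − 1.5)/4 = 1.375.
Midpoints: 2.1875, 3.5625, 4.9375, 6.3125.
g(2.1875) ≈ 1.159, g(3.5625) ≈ 1.518, g(4.9375) ≈ 1.781, g(6.3125) ≈ 1.990.
Sum = Δu · [g(2.1875) + g(3.5625) + g(4.9375) + g(6.3125)].
Sum ≈ 8.866.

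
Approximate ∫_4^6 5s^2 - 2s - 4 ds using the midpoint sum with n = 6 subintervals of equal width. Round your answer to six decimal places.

225.240741

Δs = (6 − 4)/6 = 1/3.
Midpoints: 25/6, 4.5, 29/6, 31/6, 5.5, 35/6.
f(25/6) = 2681/36, f(4.5) = 88.25, f(29/6) = 3713/36, f(31/6) = 4289/36, f(5.5) = 136.25, f(35/6) = 5561/36.
Sum = Δs · [f(25/6) + f(4.5) + f(29/6) + ...].
Sum ≈ 225.240741.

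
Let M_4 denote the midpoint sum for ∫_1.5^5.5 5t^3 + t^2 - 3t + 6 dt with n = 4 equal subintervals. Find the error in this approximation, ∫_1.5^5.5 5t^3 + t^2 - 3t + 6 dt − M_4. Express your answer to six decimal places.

Exact integral: ∫_1.5^5.5 f(t) dt ≈ 1173.83333333.
M_4 = 1156.
Error ≈ 1173.83333333 − 1156 ≈ 17.833333.

17.833333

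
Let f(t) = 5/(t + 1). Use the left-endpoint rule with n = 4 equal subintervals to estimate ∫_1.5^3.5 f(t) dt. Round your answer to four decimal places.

3.1726

Δt = (3.5 − 1.5)/4 = 0.5.
Left endpoints: 1.5, 2, 2.5, 3.
f(1.5) = 2, f(2) = 5/3, f(2.5) = 10/7, f(3) = 1.25.
Sum = Δt · [f(1.5) + f(2) + f(2.5) + f(3)].
Sum ≈ 3.1726.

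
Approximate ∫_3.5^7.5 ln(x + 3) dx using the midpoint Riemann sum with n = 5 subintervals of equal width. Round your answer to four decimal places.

Δx = (7.5 − 3.5)/5 = 0.8.
Midpoints: 3.9, 4.7, 5.5, 6.3, 7.1.
f(3.9) ≈ 1.9315, f(4.7) ≈ 2.0412, f(5.5) ≈ 2.1401, f(6.3) ≈ 2.2300, f(7.1) ≈ 2.3125.
Sum = Δx · [f(3.9) + f(4.7) + f(5.5) + f(6.3) + f(7.1)].
Sum ≈ 8.5243.

8.5243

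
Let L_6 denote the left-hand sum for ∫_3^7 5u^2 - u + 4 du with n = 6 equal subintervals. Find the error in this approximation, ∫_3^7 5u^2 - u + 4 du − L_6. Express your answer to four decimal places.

Exact integral: ∫_3^7 f(u) du ≈ 522.666667.
L_6 ≈ 458.814815.
Error ≈ 522.666667 − 458.814815 ≈ 63.8519.

63.8519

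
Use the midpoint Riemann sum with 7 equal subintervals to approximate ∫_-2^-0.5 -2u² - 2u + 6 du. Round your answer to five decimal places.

Δu = (-0.5 − (-2))/7 = 3/14.
Midpoints: -53/28, -47/28, -41/28, -1.25, -29/28, -23/28, -17/28.
f(-53/28) = 1027/392, f(-47/28) = 1459/392, f(-41/28) = 1819/392, f(-1.25) = 5.375, f(-29/28) = 2323/392, f(-23/28) = 2467/392, f(-17/28) = 2539/392.
Sum = Δu · [f(-53/28) + f(-47/28) + f(-41/28) + ...].
Sum ≈ 7.51148.

7.51148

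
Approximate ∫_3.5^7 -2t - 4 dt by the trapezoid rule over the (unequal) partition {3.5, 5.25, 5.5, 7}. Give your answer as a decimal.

-50.75

Subinterval widths: 1.75, 0.25, 1.5.
f(3.5) = -11, f(5.25) = -14.5, f(5.5) = -15, f(7) = -18.
On each subinterval the trapezoid contributes (Δt_i/2)·[f(t_{i-1}) + f(t_i)].
Sum = -50.75.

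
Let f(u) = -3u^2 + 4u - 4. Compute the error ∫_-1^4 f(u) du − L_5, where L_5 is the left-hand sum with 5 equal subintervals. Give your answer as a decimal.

-10

Exact integral: ∫_-1^4 f(u) du = -55.
L_5 = -45.
Error = -55 − (-45) = -10.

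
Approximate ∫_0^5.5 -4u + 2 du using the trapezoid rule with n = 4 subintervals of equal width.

Δu = (5.5 − 0)/4 = 1.375.
f(0) = 2, f(1.375) = -3.5, f(2.75) = -9, f(4.125) = -14.5, f(5.5) = -20.
T_4 = (Δu/2)·[f(u_0) + 2f(u_1) + 2f(u_2) + 2f(u_3) + f(u_4)].
Sum = -49.5.

-49.5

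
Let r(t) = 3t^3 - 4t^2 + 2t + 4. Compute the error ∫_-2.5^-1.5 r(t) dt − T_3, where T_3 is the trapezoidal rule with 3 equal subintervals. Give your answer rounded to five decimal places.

Exact integral: ∫_-2.5^-1.5 r(t) dt ≈ -41.8333333.
T_3 ≈ -42.2407407.
Error ≈ -41.8333333 − (-42.2407407) ≈ 0.40741.

0.40741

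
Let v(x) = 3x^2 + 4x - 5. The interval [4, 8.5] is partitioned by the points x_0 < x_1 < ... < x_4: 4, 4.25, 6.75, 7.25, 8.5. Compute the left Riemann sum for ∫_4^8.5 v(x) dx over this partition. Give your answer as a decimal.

486.671875

Subinterval widths: 0.25, 2.5, 0.5, 1.25.
Left endpoints: 4, 4.25, 6.75, 7.25.
v(4) = 59, v(4.25) = 66.1875, v(6.75) = 158.6875, v(7.25) = 181.6875.
Sum = Σ Δx_i · v(x_i).
Sum = 486.671875.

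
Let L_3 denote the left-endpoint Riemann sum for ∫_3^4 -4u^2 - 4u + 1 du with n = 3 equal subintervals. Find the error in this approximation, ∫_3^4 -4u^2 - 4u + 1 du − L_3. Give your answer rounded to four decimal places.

Exact integral: ∫_3^4 f(u) du ≈ -62.333333.
L_3 ≈ -57.074074.
Error ≈ -62.333333 − (-57.074074) ≈ -5.2593.

-5.2593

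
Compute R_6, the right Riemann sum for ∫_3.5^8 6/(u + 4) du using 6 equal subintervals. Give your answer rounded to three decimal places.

2.711

Δu = (8 − 3.5)/6 = 0.75.
Right endpoints: 4.25, 5, 5.75, 6.5, 7.25, 8.
f(4.25) = 8/11, f(5) = 2/3, f(5.75) = 8/13, f(6.5) = 4/7, f(7.25) = 8/15, f(8) = 0.5.
Sum = Δu · [f(4.25) + f(5) + f(5.75) + ...].
Sum ≈ 2.711.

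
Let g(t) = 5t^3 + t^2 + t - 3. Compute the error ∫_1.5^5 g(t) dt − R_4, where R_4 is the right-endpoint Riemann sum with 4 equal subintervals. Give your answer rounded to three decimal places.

Exact integral: ∫_1.5^5 g(t) dt ≈ 816.33854.
R_4 ≈ 1116.09668.
Error ≈ 816.33854 − 1116.09668 ≈ -299.758.

-299.758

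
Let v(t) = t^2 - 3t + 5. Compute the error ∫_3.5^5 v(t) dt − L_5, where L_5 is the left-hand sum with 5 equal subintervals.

1.215

Exact integral: ∫_3.5^5 v(t) dt = 15.75.
L_5 = 14.535.
Error = 15.75 − 14.535 = 1.215.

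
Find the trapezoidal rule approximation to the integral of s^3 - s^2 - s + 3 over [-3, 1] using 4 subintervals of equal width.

Δs = (1 − (-3))/4 = 1.
f(-3) = -30, f(-2) = -7, f(-1) = 2, f(0) = 3, f(1) = 2.
T_4 = (Δs/2)·[f(s_0) + 2f(s_1) + 2f(s_2) + 2f(s_3) + f(s_4)].
Sum = -16.

-16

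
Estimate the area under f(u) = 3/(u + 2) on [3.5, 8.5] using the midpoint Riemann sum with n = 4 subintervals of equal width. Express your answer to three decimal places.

1.935

Δu = (8.5 − 3.5)/4 = 1.25.
Midpoints: 4.125, 5.375, 6.625, 7.875.
f(4.125) = 24/49, f(5.375) = 24/59, f(6.625) = 8/23, f(7.875) = 24/79.
Sum = Δu · [f(4.125) + f(5.375) + f(6.625) + f(7.875)].
Sum ≈ 1.935.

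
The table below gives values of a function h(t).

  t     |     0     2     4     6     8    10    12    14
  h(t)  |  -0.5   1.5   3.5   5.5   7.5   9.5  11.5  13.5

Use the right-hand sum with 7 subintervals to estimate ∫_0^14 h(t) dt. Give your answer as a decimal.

105

Δt = 2.
Sum = 2·[1.5 + 3.5 + 5.5 + 7.5 + 9.5 + 11.5 + 13.5] = 105.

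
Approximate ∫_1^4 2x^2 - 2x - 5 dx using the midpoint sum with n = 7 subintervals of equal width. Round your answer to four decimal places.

Δx = (4 − 1)/7 = 3/7.
Midpoints: 17/14, 23/14, 29/14, 2.5, 41/14, 47/14, 53/14.
f(17/14) = -439/98, f(23/14) = -283/98, f(29/14) = -55/98, f(2.5) = 2.5, f(41/14) = 617/98, f(47/14) = 1061/98, f(53/14) = 1577/98.
Sum = Δx · [f(17/14) + f(23/14) + f(29/14) + ...].
Sum ≈ 11.9082.

11.9082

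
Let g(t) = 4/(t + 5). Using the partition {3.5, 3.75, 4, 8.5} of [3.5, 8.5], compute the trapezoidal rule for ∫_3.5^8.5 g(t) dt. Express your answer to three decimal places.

1.895

Subinterval widths: 0.25, 0.25, 4.5.
g(3.5) = 8/17, g(3.75) = 16/35, g(4) = 4/9, g(8.5) = 8/27.
On each subinterval the trapezoid contributes (Δt_i/2)·[g(t_{i-1}) + g(t_i)].
Sum ≈ 1.895.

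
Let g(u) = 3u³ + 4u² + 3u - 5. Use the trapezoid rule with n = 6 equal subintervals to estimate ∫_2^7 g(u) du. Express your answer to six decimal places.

Δu = (7 − 2)/6 = 5/6.
g(2) = 41, g(17/6) = 7477/72, g(11/3) = 623/3, g(4.5) = 362.875, g(16/3) = 5219/9, g(37/6) = 869.125, g(7) = 1241.
T_6 = (Δu/2)·[g(u_0) + 2g(u_1) + ... + 2g(u_{5}) + g(u_6)].
Sum ≈ 2303.668981.

2303.668981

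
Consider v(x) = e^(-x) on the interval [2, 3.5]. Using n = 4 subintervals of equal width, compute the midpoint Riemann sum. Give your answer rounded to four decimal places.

0.1045

Δx = (3.5 − 2)/4 = 0.375.
Midpoints: 2.1875, 2.5625, 2.9375, 3.3125.
v(2.1875) ≈ 0.1122, v(2.5625) ≈ 0.0771, v(2.9375) ≈ 0.0530, v(3.3125) ≈ 0.0364.
Sum = Δx · [v(2.1875) + v(2.5625) + v(2.9375) + v(3.3125)].
Sum ≈ 0.1045.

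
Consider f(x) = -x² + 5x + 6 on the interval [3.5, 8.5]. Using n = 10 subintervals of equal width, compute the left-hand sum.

-1.875

Δx = (8.5 − 3.5)/10 = 0.5.
Left endpoints: 3.5, 4, 4.5, 5, 5.5, 6, 6.5, 7, 7.5, 8.
f(3.5) = 11.25, f(4) = 10, f(4.5) = 8.25, f(5) = 6, f(5.5) = 3.25, f(6) = 0, f(6.5) = -3.75, f(7) = -8, f(7.5) = -12.75, f(8) = -18.
Sum = Δx · [f(3.5) + f(4) + f(4.5) + ...].
Sum = -1.875.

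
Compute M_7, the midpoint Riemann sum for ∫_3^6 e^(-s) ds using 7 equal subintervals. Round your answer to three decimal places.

Δs = (6 − 3)/7 = 3/7.
Midpoints: 45/14, 51/14, 57/14, 4.5, 69/14, 75/14, 81/14.
f(45/14) ≈ 0.040, f(51/14) ≈ 0.026, f(57/14) ≈ 0.017, f(4.5) ≈ 0.011, f(69/14) ≈ 0.007, f(75/14) ≈ 0.005, f(81/14) ≈ 0.003.
Sum = Δs · [f(45/14) + f(51/14) + f(57/14) + ...].
Sum ≈ 0.047.

0.047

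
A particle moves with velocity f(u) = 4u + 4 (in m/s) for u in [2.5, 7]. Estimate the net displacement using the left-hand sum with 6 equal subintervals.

Δu = (7 − 2.5)/6 = 0.75.
Left endpoints: 2.5, 3.25, 4, 4.75, 5.5, 6.25.
f(2.5) = 14, f(3.25) = 17, f(4) = 20, f(4.75) = 23, f(5.5) = 26, f(6.25) = 29.
Sum = Δu · [f(2.5) + f(3.25) + f(4) + ...].
Sum = 96.75.

96.75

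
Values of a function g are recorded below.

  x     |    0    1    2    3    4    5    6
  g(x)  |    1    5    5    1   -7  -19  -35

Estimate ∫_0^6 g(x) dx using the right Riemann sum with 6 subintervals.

-50

Δx = 1.
Sum = 1·[5 + 5 + 1 + (-7) + (-19) + (-35)] = -50.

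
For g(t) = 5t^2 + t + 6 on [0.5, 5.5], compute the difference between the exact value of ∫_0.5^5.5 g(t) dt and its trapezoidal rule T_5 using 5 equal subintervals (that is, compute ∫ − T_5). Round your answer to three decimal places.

-4.167

Exact integral: ∫_0.5^5.5 g(t) dt ≈ 322.08333.
T_5 = 326.25.
Error ≈ 322.08333 − 326.25 ≈ -4.167.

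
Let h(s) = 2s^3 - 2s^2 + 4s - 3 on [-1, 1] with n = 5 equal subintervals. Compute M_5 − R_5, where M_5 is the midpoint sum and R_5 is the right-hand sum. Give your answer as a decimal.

M_5 = -7.28.
R_5 = -5.04.
M_5 − R_5 = -2.24.

-2.24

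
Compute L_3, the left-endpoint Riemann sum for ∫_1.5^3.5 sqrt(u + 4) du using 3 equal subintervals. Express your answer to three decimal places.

Δu = (3.5 − 1.5)/3 = 2/3.
Left endpoints: 1.5, 13/6, 17/6.
f(1.5) ≈ 2.345, f(13/6) ≈ 2.483, f(17/6) ≈ 2.614.
Sum = Δu · [f(1.5) + f(13/6) + f(17/6)].
Sum ≈ 4.962.

4.962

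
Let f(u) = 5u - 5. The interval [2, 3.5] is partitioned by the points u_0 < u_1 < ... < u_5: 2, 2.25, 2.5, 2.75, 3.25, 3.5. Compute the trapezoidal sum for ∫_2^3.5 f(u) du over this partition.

Subinterval widths: 0.25, 0.25, 0.25, 0.5, 0.25.
f(2) = 5, f(2.25) = 6.25, f(2.5) = 7.5, f(2.75) = 8.75, f(3.25) = 11.25, f(3.5) = 12.5.
On each subinterval the trapezoid contributes (Δu_i/2)·[f(u_{i-1}) + f(u_i)].
Sum = 13.125.

13.125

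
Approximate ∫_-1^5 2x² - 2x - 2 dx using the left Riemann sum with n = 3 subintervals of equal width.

Δx = (5 − (-1))/3 = 2.
Left endpoints: -1, 1, 3.
f(-1) = 2, f(1) = -2, f(3) = 10.
Sum = Δx · [f(-1) + f(1) + f(3)].
Sum = 20.

20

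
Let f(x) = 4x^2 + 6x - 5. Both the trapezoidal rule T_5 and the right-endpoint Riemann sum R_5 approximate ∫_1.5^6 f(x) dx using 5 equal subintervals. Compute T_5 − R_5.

-72.9

T_5 = 364.68.
R_5 = 437.58.
T_5 − R_5 = -72.9.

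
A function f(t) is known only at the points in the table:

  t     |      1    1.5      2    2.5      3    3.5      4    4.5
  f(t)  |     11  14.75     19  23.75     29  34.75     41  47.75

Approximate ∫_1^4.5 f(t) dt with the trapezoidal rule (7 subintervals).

Δt = 0.5.
T_7 = (0.5/2)·[11 + 2·14.75 + 2·19 + 2·23.75 + 2·29 + 2·34.75 + 2·41 + 47.75] = 95.8125.

95.8125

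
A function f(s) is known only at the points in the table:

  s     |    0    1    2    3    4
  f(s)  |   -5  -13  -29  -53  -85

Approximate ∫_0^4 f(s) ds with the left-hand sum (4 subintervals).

Δs = 1.
Sum = 1·[(-5) + (-13) + (-29) + (-53)] = -100.

-100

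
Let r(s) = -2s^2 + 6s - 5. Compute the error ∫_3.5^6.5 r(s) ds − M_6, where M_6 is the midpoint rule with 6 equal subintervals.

Exact integral: ∫_3.5^6.5 r(s) ds = -79.5.
M_6 = -79.375.
Error = -79.5 − (-79.375) = -0.125.

-0.125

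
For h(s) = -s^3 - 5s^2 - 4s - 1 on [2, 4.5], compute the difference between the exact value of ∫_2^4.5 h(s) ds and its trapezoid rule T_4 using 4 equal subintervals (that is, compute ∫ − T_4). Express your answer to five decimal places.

2.40072

Exact integral: ∫_2^4.5 h(s) ds ≈ -272.0572917.
T_4 ≈ -274.4580078.
Error ≈ -272.0572917 − (-274.4580078) ≈ 2.40072.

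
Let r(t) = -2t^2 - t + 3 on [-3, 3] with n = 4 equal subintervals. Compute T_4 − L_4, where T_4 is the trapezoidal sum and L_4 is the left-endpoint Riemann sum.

T_4 = -22.5.
L_4 = -18.
T_4 − L_4 = -4.5.

-4.5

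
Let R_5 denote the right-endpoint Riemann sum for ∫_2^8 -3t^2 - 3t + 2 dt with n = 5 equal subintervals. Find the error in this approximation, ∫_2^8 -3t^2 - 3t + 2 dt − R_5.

Exact integral: ∫_2^8 f(t) dt = -582.
R_5 = -705.12.
Error = -582 − (-705.12) = 123.12.

123.12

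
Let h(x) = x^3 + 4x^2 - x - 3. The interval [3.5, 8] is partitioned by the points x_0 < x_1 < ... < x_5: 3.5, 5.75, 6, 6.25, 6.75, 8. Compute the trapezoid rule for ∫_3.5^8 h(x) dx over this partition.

1615.65234375

Subinterval widths: 2.25, 0.25, 0.25, 0.5, 1.25.
h(3.5) = 85.375, h(5.75) = 313.609375, h(6) = 351, h(6.25) = 391.140625, h(6.75) = 480.046875, h(8) = 757.
On each subinterval the trapezoid contributes (Δx_i/2)·[h(x_{i-1}) + h(x_i)].
Sum = 1615.65234375.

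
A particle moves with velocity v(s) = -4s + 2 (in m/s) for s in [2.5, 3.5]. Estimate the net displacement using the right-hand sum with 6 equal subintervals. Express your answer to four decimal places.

-10.3333

Δs = (3.5 − 2.5)/6 = 1/6.
Right endpoints: 8/3, 17/6, 3, 19/6, 10/3, 3.5.
v(8/3) = -26/3, v(17/6) = -28/3, v(3) = -10, v(19/6) = -32/3, v(10/3) = -34/3, v(3.5) = -12.
Sum = Δs · [v(8/3) + v(17/6) + v(3) + ...].
Sum ≈ -10.3333.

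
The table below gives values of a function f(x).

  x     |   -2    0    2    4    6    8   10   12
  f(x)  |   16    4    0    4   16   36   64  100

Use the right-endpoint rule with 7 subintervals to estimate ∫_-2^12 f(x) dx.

Δx = 2.
Sum = 2·[4 + 0 + 4 + 16 + 36 + 64 + 100] = 448.

448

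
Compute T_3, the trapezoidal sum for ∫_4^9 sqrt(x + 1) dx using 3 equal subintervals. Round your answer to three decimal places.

13.613

Δx = (9 − 4)/3 = 5/3.
f(4) ≈ 2.236, f(17/3) ≈ 2.582, f(22/3) ≈ 2.887, f(9) ≈ 3.162.
T_3 = (Δx/2)·[f(x_0) + 2f(x_1) + 2f(x_2) + f(x_3)].
Sum ≈ 13.613.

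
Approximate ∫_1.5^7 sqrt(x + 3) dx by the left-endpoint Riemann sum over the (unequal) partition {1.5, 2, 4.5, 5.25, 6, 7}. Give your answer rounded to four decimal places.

13.8590

Subinterval widths: 0.5, 2.5, 0.75, 0.75, 1.
Left endpoints: 1.5, 2, 4.5, 5.25, 6.
f(1.5) ≈ 2.1213, f(2) ≈ 2.2361, f(4.5) ≈ 2.7386, f(5.25) ≈ 2.8723, f(6) ≈ 3.0000.
Sum = Σ Δx_i · f(x_i).
Sum ≈ 13.8590.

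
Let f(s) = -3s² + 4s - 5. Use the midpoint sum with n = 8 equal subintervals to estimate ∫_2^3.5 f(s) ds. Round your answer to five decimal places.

-25.86182

Δs = (3.5 − 2)/8 = 0.1875.
Midpoints: 2.09375, 2.28125, 2.46875, 2.65625, 2.84375, 3.03125, 3.21875, 3.40625.
f(2.09375) = -10011/1024, f(2.28125) = -11763/1024, f(2.46875) = -13731/1024, f(2.65625) = -15915/1024, f(2.84375) = -18315/1024, f(3.03125) = -20931/1024, f(3.21875) = -23763/1024, f(3.40625) = -26811/1024.
Sum = Δs · [f(2.09375) + f(2.28125) + f(2.46875) + ...].
Sum ≈ -25.86182.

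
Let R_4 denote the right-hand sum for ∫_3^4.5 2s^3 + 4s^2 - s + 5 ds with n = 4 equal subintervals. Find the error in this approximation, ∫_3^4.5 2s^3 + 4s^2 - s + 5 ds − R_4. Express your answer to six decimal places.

-33.134766

Exact integral: ∫_3^4.5 f(s) ds = 251.90625.
R_4 ≈ 285.04101562.
Error ≈ 251.90625 − 285.04101562 ≈ -33.134766.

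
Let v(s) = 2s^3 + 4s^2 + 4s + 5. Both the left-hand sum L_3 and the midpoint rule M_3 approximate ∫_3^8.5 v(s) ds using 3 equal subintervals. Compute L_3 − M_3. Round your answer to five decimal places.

L_3 ≈ 2296.5046296.
M_3 ≈ 3447.0549769.
L_3 − M_3 ≈ -1150.55035.

-1150.55035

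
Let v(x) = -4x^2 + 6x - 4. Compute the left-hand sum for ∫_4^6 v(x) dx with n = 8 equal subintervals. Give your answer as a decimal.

-142.25

Δx = (6 − 4)/8 = 0.25.
Left endpoints: 4, 4.25, 4.5, 4.75, 5, 5.25, 5.5, 5.75.
v(4) = -44, v(4.25) = -50.75, v(4.5) = -58, v(4.75) = -65.75, v(5) = -74, v(5.25) = -82.75, v(5.5) = -92, v(5.75) = -101.75.
Sum = Δx · [v(4) + v(4.25) + v(4.5) + ...].
Sum = -142.25.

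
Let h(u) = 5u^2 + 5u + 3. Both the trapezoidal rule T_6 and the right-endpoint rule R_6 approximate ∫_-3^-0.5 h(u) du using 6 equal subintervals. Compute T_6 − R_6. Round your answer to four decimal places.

6.5104

T_6 ≈ 30.778356.
R_6 ≈ 24.267940.
T_6 − R_6 ≈ 6.5104.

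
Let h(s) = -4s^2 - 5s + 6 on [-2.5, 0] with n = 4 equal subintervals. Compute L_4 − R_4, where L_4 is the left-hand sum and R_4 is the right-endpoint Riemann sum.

-7.8125

L_4 = 5.234375.
R_4 = 13.046875.
L_4 − R_4 = -7.8125.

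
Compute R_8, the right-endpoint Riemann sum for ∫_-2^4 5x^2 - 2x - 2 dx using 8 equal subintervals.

116.8125

Δx = (4 − (-2))/8 = 0.75.
Right endpoints: -1.25, -0.5, 0.25, 1, 1.75, 2.5, 3.25, 4.
f(-1.25) = 8.3125, f(-0.5) = 0.25, f(0.25) = -2.1875, f(1) = 1, f(1.75) = 9.8125, f(2.5) = 24.25, f(3.25) = 44.3125, f(4) = 70.
Sum = Δx · [f(-1.25) + f(-0.5) + f(0.25) + ...].
Sum = 116.8125.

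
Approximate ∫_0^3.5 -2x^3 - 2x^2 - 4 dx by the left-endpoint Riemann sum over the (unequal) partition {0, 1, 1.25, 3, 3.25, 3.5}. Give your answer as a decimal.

Subinterval widths: 1, 0.25, 1.75, 0.25, 0.25.
Left endpoints: 0, 1, 1.25, 3, 3.25.
f(0) = -4, f(1) = -8, f(1.25) = -11.03125, f(3) = -76, f(3.25) = -93.78125.
Sum = Σ Δx_i · f(x_i).
Sum = -67.75.

-67.75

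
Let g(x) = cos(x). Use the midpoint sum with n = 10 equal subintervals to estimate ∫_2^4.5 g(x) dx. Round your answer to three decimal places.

Δx = (4.5 − 2)/10 = 0.25.
Midpoints: 2.125, 2.375, 2.625, 2.875, 3.125, 3.375, 3.625, 3.875, 4.125, 4.375.
g(2.125) ≈ -0.526, g(2.375) ≈ -0.720, g(2.625) ≈ -0.870, g(2.875) ≈ -0.965, g(3.125) ≈ -1.000, g(3.375) ≈ -0.973, g(3.625) ≈ -0.885, g(3.875) ≈ -0.743, g(4.125) ≈ -0.554, g(4.375) ≈ -0.331.
Sum = Δx · [g(2.125) + g(2.375) + g(2.625) + ...].
Sum ≈ -1.892.

-1.892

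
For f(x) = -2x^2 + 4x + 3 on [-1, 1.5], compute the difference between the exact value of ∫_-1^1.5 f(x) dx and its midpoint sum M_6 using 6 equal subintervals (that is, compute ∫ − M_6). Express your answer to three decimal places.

Exact integral: ∫_-1^1.5 f(x) dx ≈ 7.08333.
M_6 ≈ 7.15567.
Error ≈ 7.08333 − 7.15567 ≈ -0.072.

-0.072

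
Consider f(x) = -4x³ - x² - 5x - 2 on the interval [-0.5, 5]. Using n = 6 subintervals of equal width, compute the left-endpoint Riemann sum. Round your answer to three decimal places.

Δx = (5 − (-0.5))/6 = 11/12.
Left endpoints: -0.5, 5/12, 4/3, 2.25, 19/6, 49/12.
f(-0.5) = 0.75, f(5/12) = -491/108, f(4/3) = -538/27, f(2.25) = -63.875, f(19/6) = -16727/108, f(49/12) = -16817/54.
Sum = Δx · [f(-0.5) + f(5/12) + f(4/3) + ...].
Sum ≈ -507.744.

-507.744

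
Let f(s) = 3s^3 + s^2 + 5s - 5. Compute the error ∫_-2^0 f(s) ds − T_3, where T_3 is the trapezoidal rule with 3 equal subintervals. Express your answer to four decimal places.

1.1852

Exact integral: ∫_-2^0 f(s) ds ≈ -29.333333.
T_3 ≈ -30.518519.
Error ≈ -29.333333 − (-30.518519) ≈ 1.1852.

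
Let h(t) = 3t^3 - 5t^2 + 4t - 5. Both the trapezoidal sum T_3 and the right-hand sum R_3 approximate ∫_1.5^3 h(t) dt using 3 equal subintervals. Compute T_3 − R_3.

-10.78125

T_3 = 24.53125.
R_3 = 35.3125.
T_3 − R_3 = -10.78125.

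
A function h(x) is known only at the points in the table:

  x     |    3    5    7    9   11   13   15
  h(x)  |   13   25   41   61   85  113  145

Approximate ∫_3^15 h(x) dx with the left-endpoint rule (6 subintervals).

Δx = 2.
Sum = 2·[13 + 25 + 41 + 61 + 85 + 113] = 676.

676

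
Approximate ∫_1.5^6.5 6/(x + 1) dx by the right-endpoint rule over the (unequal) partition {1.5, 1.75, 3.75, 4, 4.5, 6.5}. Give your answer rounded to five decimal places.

5.51722

Subinterval widths: 0.25, 2, 0.25, 0.5, 2.
Right endpoints: 1.75, 3.75, 4, 4.5, 6.5.
f(1.75) = 24/11, f(3.75) = 24/19, f(4) = 1.2, f(4.5) = 12/11, f(6.5) = 0.8.
Sum = Σ Δx_i · f(x_i).
Sum ≈ 5.51722.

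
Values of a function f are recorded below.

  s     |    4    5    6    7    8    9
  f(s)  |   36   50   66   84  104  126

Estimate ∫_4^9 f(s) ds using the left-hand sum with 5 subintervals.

Δs = 1.
Sum = 1·[36 + 50 + 66 + 84 + 104] = 340.

340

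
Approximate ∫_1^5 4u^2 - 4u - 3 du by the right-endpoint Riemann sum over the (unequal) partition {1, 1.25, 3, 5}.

Subinterval widths: 0.25, 1.75, 2.
Right endpoints: 1.25, 3, 5.
f(1.25) = -1.75, f(3) = 21, f(5) = 77.
Sum = Σ Δu_i · f(u_i).
Sum = 190.3125.

190.3125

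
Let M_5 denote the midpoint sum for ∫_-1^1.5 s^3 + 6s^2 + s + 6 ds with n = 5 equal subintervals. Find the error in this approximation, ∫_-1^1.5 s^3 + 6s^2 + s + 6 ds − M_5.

Exact integral: ∫_-1^1.5 f(s) ds = 25.390625.
M_5 = 25.0390625.
Error = 25.390625 − 25.0390625 = 0.3515625.

0.3515625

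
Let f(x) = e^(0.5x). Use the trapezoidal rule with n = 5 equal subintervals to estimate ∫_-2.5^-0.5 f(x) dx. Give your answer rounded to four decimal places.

Δx = (-0.5 − (-2.5))/5 = 0.4.
f(-2.5) ≈ 0.2865, f(-2.1) ≈ 0.3499, f(-1.7) ≈ 0.4274, f(-1.3) ≈ 0.5220, f(-0.9) ≈ 0.6376, f(-0.5) ≈ 0.7788.
T_5 = (Δx/2)·[f(x_0) + 2f(x_1) + ... + 2f(x_{4}) + f(x_5)].
Sum ≈ 0.9879.

0.9879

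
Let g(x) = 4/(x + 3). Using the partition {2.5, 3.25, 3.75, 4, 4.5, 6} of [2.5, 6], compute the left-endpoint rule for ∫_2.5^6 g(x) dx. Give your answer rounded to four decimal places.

Subinterval widths: 0.75, 0.5, 0.25, 0.5, 1.5.
Left endpoints: 2.5, 3.25, 3.75, 4, 4.5.
g(2.5) = 8/11, g(3.25) = 0.64, g(3.75) = 16/27, g(4) = 4/7, g(4.5) = 8/15.
Sum = Σ Δx_i · g(x_i).
Sum ≈ 2.0993.

2.0993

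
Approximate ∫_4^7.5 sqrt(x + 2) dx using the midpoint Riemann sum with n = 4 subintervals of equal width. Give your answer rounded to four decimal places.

Δx = (7.5 − 4)/4 = 0.875.
Midpoints: 4.4375, 5.3125, 6.1875, 7.0625.
f(4.4375) ≈ 2.5372, f(5.3125) ≈ 2.7042, f(6.1875) ≈ 2.8614, f(7.0625) ≈ 3.0104.
Sum = Δx · [f(4.4375) + f(5.3125) + f(6.1875) + f(7.0625)].
Sum ≈ 9.7240.

9.7240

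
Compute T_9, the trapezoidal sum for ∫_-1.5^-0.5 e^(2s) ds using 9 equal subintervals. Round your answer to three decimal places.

Δs = (-0.5 − (-1.5))/9 = 1/9.
f(-1.5) ≈ 0.050, f(-25/18) ≈ 0.062, f(-23/18) ≈ 0.078, f(-7/6) ≈ 0.097, f(-19/18) ≈ 0.121, f(-17/18) ≈ 0.151, f(-5/6) ≈ 0.189, f(-13/18) ≈ 0.236, f(-11/18) ≈ 0.295, f(-0.5) ≈ 0.368.
T_9 = (Δs/2)·[f(s_0) + 2f(s_1) + ... + 2f(s_{8}) + f(s_9)].
Sum ≈ 0.160.

0.160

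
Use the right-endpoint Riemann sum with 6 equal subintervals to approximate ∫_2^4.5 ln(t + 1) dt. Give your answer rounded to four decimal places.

Δt = (4.5 − 2)/6 = 5/12.
Right endpoints: 29/12, 17/6, 3.25, 11/3, 49/12, 4.5.
f(29/12) ≈ 1.2287, f(17/6) ≈ 1.3437, f(3.25) ≈ 1.4469, f(11/3) ≈ 1.5404, f(49/12) ≈ 1.6260, f(4.5) ≈ 1.7047.
Sum = Δt · [f(29/12) + f(17/6) + f(3.25) + ...].
Sum ≈ 3.7044.

3.7044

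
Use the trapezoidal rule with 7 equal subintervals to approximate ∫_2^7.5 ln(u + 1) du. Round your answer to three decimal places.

Δu = (7.5 − 2)/7 = 11/14.
f(2) ≈ 1.099, f(39/14) ≈ 1.331, f(25/7) ≈ 1.520, f(61/14) ≈ 1.678, f(36/7) ≈ 1.815, f(83/14) ≈ 1.936, f(47/7) ≈ 2.043, f(7.5) ≈ 2.140.
T_7 = (Δu/2)·[f(u_0) + 2f(u_1) + ... + 2f(u_{6}) + f(u_7)].
Sum ≈ 9.384.

9.384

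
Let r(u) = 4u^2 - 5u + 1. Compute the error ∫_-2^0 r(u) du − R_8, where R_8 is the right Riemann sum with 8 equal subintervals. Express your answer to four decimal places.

3.1667

Exact integral: ∫_-2^0 r(u) du ≈ 22.666667.
R_8 = 19.5.
Error ≈ 22.666667 − 19.5 ≈ 3.1667.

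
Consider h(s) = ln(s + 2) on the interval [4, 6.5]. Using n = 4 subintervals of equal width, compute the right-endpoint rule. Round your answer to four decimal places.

5.0473

Δs = (6.5 − 4)/4 = 0.625.
Right endpoints: 4.625, 5.25, 5.875, 6.5.
h(4.625) ≈ 1.8909, h(5.25) ≈ 1.9810, h(5.875) ≈ 2.0637, h(6.5) ≈ 2.1401.
Sum = Δs · [h(4.625) + h(5.25) + h(5.875) + h(6.5)].
Sum ≈ 5.0473.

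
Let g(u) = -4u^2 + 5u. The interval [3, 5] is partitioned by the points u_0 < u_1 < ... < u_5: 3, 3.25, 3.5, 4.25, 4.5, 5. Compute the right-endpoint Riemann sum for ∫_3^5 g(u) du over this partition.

-104.75

Subinterval widths: 0.25, 0.25, 0.75, 0.25, 0.5.
Right endpoints: 3.25, 3.5, 4.25, 4.5, 5.
g(3.25) = -26, g(3.5) = -31.5, g(4.25) = -51, g(4.5) = -58.5, g(5) = -75.
Sum = Σ Δu_i · g(u_i).
Sum = -104.75.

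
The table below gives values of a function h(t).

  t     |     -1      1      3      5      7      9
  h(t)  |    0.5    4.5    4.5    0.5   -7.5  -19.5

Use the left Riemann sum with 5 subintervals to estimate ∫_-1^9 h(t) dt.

5

Δt = 2.
Sum = 2·[0.5 + 4.5 + 4.5 + 0.5 + (-7.5)] = 5.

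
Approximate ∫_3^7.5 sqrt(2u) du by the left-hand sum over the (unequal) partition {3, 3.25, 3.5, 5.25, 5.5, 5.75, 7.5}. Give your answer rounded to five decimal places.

13.45360

Subinterval widths: 0.25, 0.25, 1.75, 0.25, 0.25, 1.75.
Left endpoints: 3, 3.25, 3.5, 5.25, 5.5, 5.75.
f(3) ≈ 2.44949, f(3.25) ≈ 2.54951, f(3.5) ≈ 2.64575, f(5.25) ≈ 3.24037, f(5.5) ≈ 3.31662, f(5.75) ≈ 3.39116.
Sum = Σ Δu_i · f(u_i).
Sum ≈ 13.45360.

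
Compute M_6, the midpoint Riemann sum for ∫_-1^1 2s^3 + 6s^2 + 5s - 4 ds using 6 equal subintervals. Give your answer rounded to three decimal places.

-4.111

Δs = (1 − (-1))/6 = 1/3.
Midpoints: -5/6, -0.5, -1/6, 1/6, 0.5, 5/6.
f(-5/6) = -557/108, f(-0.5) = -5.25, f(-1/6) = -505/108, f(1/6) = -323/108, f(0.5) = 0.25, f(5/6) = 593/108.
Sum = Δs · [f(-5/6) + f(-0.5) + f(-1/6) + ...].
Sum ≈ -4.111.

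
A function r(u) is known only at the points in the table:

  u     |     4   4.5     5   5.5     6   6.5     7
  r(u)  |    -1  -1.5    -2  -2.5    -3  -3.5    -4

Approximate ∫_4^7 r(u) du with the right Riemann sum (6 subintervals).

-8.25

Δu = 0.5.
Sum = 0.5·[(-1.5) + (-2) + (-2.5) + (-3) + (-3.5) + (-4)] = -8.25.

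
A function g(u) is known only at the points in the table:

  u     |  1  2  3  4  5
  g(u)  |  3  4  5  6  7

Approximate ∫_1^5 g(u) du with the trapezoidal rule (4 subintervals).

20

Δu = 1.
T_4 = (1/2)·[3 + 2·4 + 2·5 + 2·6 + 7] = 20.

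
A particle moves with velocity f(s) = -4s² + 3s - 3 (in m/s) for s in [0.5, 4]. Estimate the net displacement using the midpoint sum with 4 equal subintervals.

Δs = (4 − 0.5)/4 = 0.875.
Midpoints: 0.9375, 1.8125, 2.6875, 3.5625.
f(0.9375) = -3.703125, f(1.8125) = -10.703125, f(2.6875) = -23.828125, f(3.5625) = -43.078125.
Sum = Δs · [f(0.9375) + f(1.8125) + f(2.6875) + f(3.5625)].
Sum = -71.1484375.

-71.1484375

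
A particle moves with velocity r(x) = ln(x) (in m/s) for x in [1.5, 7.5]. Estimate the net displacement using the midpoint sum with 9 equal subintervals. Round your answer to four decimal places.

Δx = (7.5 − 1.5)/9 = 2/3.
Midpoints: 11/6, 2.5, 19/6, 23/6, 4.5, 31/6, 35/6, 6.5, 43/6.
r(11/6) ≈ 0.6061, r(2.5) ≈ 0.9163, r(19/6) ≈ 1.1527, r(23/6) ≈ 1.3437, r(4.5) ≈ 1.5041, r(31/6) ≈ 1.6422, r(35/6) ≈ 1.7636, r(6.5) ≈ 1.8718, r(43/6) ≈ 1.9694.
Sum = Δx · [r(11/6) + r(2.5) + r(19/6) + ...].
Sum ≈ 8.5133.

8.5133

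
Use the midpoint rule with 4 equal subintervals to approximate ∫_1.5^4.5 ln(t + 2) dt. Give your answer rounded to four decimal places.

4.7851

Δt = (4.5 − 1.5)/4 = 0.75.
Midpoints: 1.875, 2.625, 3.375, 4.125.
f(1.875) ≈ 1.3545, f(2.625) ≈ 1.5315, f(3.375) ≈ 1.6818, f(4.125) ≈ 1.8124.
Sum = Δt · [f(1.875) + f(2.625) + f(3.375) + f(4.125)].
Sum ≈ 4.7851.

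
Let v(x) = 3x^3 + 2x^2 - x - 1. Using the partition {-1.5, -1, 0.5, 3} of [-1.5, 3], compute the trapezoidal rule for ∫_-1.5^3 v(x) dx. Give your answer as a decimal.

Subinterval widths: 0.5, 1.5, 2.5.
v(-1.5) = -5.125, v(-1) = -1, v(0.5) = -0.625, v(3) = 95.
On each subinterval the trapezoid contributes (Δx_i/2)·[v(x_{i-1}) + v(x_i)].
Sum = 115.21875.

115.21875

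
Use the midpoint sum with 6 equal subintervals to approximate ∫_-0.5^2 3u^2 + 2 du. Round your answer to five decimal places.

13.01649

Δu = (2 − (-0.5))/6 = 5/12.
Midpoints: -7/24, 0.125, 13/24, 23/24, 1.375, 43/24.
f(-7/24) = 433/192, f(0.125) = 2.046875, f(13/24) = 553/192, f(23/24) = 913/192, f(1.375) = 7.671875, f(43/24) = 2233/192.
Sum = Δu · [f(-7/24) + f(0.125) + f(13/24) + ...].
Sum ≈ 13.01649.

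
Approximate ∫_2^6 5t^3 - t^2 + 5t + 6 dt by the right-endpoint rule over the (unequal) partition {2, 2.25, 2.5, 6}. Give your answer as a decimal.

3819.87890625

Subinterval widths: 0.25, 0.25, 3.5.
Right endpoints: 2.25, 2.5, 6.
f(2.25) = 69.140625, f(2.5) = 90.375, f(6) = 1080.
Sum = Σ Δt_i · f(t_i).
Sum = 3819.87890625.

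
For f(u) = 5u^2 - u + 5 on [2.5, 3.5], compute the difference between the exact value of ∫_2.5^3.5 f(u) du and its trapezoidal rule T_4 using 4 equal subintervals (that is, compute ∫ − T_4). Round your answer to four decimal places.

-0.0521

Exact integral: ∫_2.5^3.5 f(u) du ≈ 47.416667.
T_4 = 47.46875.
Error ≈ 47.416667 − 47.46875 ≈ -0.0521.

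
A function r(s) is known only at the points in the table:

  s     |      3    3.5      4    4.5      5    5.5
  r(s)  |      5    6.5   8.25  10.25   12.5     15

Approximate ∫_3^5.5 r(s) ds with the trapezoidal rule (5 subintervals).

23.75

Δs = 0.5.
T_5 = (0.5/2)·[5 + 2·6.5 + 2·8.25 + 2·10.25 + 2·12.5 + 15] = 23.75.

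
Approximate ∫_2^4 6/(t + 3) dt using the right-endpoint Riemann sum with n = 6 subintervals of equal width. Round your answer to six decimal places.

Δt = (4 − 2)/6 = 1/3.
Right endpoints: 7/3, 8/3, 3, 10/3, 11/3, 4.
f(7/3) = 1.125, f(8/3) = 18/17, f(3) = 1, f(10/3) = 18/19, f(11/3) = 0.9, f(4) = 6/7.
Sum = Δt · [f(7/3) + f(8/3) + f(3) + ...].
Sum ≈ 1.962778.

1.962778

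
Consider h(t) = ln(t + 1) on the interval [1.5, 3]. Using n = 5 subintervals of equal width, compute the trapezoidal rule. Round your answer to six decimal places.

1.753327

Δt = (3 − 1.5)/5 = 0.3.
h(1.5) ≈ 0.916291, h(1.8) ≈ 1.029619, h(2.1) ≈ 1.131402, h(2.4) ≈ 1.223775, h(2.7) ≈ 1.308333, h(3) ≈ 1.386294.
T_5 = (Δt/2)·[h(t_0) + 2h(t_1) + ... + 2h(t_{4}) + h(t_5)].
Sum ≈ 1.753327.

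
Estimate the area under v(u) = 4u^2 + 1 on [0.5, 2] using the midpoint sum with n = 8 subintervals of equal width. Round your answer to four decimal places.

11.9824

Δu = (2 − 0.5)/8 = 0.1875.
Midpoints: 0.59375, 0.78125, 0.96875, 1.15625, 1.34375, 1.53125, 1.71875, 1.90625.
v(0.59375) = 2.41015625, v(0.78125) = 3.44140625, v(0.96875) = 4.75390625, v(1.15625) = 6.34765625, v(1.34375) = 8.22265625, v(1.53125) = 10.37890625, v(1.71875) = 12.81640625, v(1.90625) = 15.53515625.
Sum = Δu · [v(0.59375) + v(0.78125) + v(0.96875) + ...].
Sum ≈ 11.9824.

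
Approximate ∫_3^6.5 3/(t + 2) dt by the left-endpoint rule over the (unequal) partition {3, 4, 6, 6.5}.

Subinterval widths: 1, 2, 0.5.
Left endpoints: 3, 4, 6.
f(3) = 0.6, f(4) = 0.5, f(6) = 0.375.
Sum = Σ Δt_i · f(t_i).
Sum = 1.7875.

1.7875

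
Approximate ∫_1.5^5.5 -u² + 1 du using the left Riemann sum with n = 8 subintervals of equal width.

-43.5

Δu = (5.5 − 1.5)/8 = 0.5.
Left endpoints: 1.5, 2, 2.5, 3, 3.5, 4, 4.5, 5.
f(1.5) = -1.25, f(2) = -3, f(2.5) = -5.25, f(3) = -8, f(3.5) = -11.25, f(4) = -15, f(4.5) = -19.25, f(5) = -24.
Sum = Δu · [f(1.5) + f(2) + f(2.5) + ...].
Sum = -43.5.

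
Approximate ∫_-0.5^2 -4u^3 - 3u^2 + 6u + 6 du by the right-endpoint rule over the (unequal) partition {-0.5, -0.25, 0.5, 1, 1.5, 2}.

Subinterval widths: 0.25, 0.75, 0.5, 0.5, 0.5.
Right endpoints: -0.25, 0.5, 1, 1.5, 2.
f(-0.25) = 4.375, f(0.5) = 7.75, f(1) = 5, f(1.5) = -5.25, f(2) = -26.
Sum = Σ Δu_i · f(u_i).
Sum = -6.21875.

-6.21875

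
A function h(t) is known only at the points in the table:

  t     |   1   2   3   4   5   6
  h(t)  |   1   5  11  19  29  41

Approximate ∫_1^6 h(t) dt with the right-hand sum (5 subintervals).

Δt = 1.
Sum = 1·[5 + 11 + 19 + 29 + 41] = 105.

105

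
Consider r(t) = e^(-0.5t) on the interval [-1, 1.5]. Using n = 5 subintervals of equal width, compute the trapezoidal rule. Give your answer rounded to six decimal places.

2.364950

Δt = (1.5 − (-1))/5 = 0.5.
r(-1) ≈ 1.648721, r(-0.5) ≈ 1.284025, r(0) ≈ 1.000000, r(0.5) ≈ 0.778801, r(1) ≈ 0.606531, r(1.5) ≈ 0.472367.
T_5 = (Δt/2)·[r(t_0) + 2r(t_1) + ... + 2r(t_{4}) + r(t_5)].
Sum ≈ 2.364950.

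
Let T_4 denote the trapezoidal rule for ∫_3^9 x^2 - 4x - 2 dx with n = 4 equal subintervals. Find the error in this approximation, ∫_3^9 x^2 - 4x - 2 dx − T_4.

-2.25

Exact integral: ∫_3^9 f(x) dx = 78.
T_4 = 80.25.
Error = 78 − 80.25 = -2.25.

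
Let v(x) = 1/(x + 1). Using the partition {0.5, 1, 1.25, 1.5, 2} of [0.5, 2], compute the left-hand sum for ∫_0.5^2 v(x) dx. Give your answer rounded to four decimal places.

Subinterval widths: 0.5, 0.25, 0.25, 0.5.
Left endpoints: 0.5, 1, 1.25, 1.5.
v(0.5) = 2/3, v(1) = 0.5, v(1.25) = 4/9, v(1.5) = 0.4.
Sum = Σ Δx_i · v(x_i).
Sum ≈ 0.7694.

0.7694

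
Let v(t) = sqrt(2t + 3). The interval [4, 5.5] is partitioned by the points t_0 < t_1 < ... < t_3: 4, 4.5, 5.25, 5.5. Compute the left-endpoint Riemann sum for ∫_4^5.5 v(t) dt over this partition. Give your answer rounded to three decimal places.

Subinterval widths: 0.5, 0.75, 0.25.
Left endpoints: 4, 4.5, 5.25.
v(4) ≈ 3.317, v(4.5) ≈ 3.464, v(5.25) ≈ 3.674.
Sum = Σ Δt_i · v(t_i).
Sum ≈ 5.175.

5.175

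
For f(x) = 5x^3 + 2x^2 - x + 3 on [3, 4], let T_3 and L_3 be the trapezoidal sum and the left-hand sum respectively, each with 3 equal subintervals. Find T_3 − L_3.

T_3 ≈ 243.92592593.
L_3 ≈ 210.92592593.
T_3 − L_3 = 33.

33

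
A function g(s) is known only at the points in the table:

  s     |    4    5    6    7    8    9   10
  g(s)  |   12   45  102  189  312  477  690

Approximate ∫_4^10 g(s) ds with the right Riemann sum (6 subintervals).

1815

Δs = 1.
Sum = 1·[45 + 102 + 189 + 312 + 477 + 690] = 1815.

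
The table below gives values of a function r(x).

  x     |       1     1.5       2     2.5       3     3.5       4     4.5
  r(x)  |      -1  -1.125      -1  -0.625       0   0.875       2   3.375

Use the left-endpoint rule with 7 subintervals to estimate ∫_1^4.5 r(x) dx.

Δx = 0.5.
Sum = 0.5·[(-1) + (-1.125) + (-1) + (-0.625) + 0 + 0.875 + 2] = -0.4375.

-0.4375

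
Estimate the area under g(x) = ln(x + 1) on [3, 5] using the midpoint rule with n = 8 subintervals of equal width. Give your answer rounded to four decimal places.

Δx = (5 − 3)/8 = 0.25.
Midpoints: 3.125, 3.375, 3.625, 3.875, 4.125, 4.375, 4.625, 4.875.
g(3.125) ≈ 1.4171, g(3.375) ≈ 1.4759, g(3.625) ≈ 1.5315, g(3.875) ≈ 1.5841, g(4.125) ≈ 1.6341, g(4.375) ≈ 1.6818, g(4.625) ≈ 1.7272, g(4.875) ≈ 1.7707.
Sum = Δx · [g(3.125) + g(3.375) + g(3.625) + ...].
Sum ≈ 3.2056.

3.2056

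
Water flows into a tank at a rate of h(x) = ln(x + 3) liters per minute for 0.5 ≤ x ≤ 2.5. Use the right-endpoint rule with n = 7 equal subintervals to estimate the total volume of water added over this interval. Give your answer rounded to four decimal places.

Δx = (2.5 − 0.5)/7 = 2/7.
Right endpoints: 11/14, 15/14, 19/14, 23/14, 27/14, 31/14, 2.5.
h(11/14) ≈ 1.3312, h(15/14) ≈ 1.4040, h(19/14) ≈ 1.4718, h(23/14) ≈ 1.5353, h(27/14) ≈ 1.5950, h(31/14) ≈ 1.6514, h(2.5) ≈ 1.7047.
Sum = Δx · [h(11/14) + h(15/14) + h(19/14) + ...].
Sum ≈ 3.0553.

3.0553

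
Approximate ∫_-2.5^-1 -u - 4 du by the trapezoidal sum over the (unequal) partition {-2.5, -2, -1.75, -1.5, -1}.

-3.375

Subinterval widths: 0.5, 0.25, 0.25, 0.5.
f(-2.5) = -1.5, f(-2) = -2, f(-1.75) = -2.25, f(-1.5) = -2.5, f(-1) = -3.
On each subinterval the trapezoid contributes (Δu_i/2)·[f(u_{i-1}) + f(u_i)].
Sum = -3.375.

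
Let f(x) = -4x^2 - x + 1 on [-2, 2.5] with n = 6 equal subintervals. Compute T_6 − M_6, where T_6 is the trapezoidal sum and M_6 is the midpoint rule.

T_6 = -29.8125.
M_6 = -27.28125.
T_6 − M_6 = -2.53125.

-2.53125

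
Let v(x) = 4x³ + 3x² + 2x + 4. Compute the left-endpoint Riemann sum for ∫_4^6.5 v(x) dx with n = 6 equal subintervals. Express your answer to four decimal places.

Δx = (6.5 − 4)/6 = 5/12.
Left endpoints: 4, 53/12, 29/6, 5.25, 17/3, 73/12.
v(4) = 316, v(53/12) = 89851/216, v(29/6) = 57823/108, v(5.25) = 676, v(17/3) = 22667/27, v(73/12) = 221981/216.
Sum = Δx · [v(4) + v(53/12) + v(29/6) + ...].
Sum ≈ 1587.7431.

1587.7431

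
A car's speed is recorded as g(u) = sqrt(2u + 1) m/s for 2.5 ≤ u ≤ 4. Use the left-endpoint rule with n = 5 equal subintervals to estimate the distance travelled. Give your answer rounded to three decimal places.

4.018

Δu = (4 − 2.5)/5 = 0.3.
Left endpoints: 2.5, 2.8, 3.1, 3.4, 3.7.
g(2.5) ≈ 2.449, g(2.8) ≈ 2.569, g(3.1) ≈ 2.683, g(3.4) ≈ 2.793, g(3.7) ≈ 2.898.
Sum = Δu · [g(2.5) + g(2.8) + g(3.1) + g(3.4) + g(3.7)].
Sum ≈ 4.018.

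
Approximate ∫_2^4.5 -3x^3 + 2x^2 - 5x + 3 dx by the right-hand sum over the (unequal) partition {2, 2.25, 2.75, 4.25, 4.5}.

Subinterval widths: 0.25, 0.5, 1.5, 0.25.
Right endpoints: 2.25, 2.75, 4.25, 4.5.
f(2.25) = -32.296875, f(2.75) = -58.015625, f(4.25) = -212.421875, f(4.5) = -252.375.
Sum = Σ Δx_i · f(x_i).
Sum = -418.80859375.

-418.80859375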